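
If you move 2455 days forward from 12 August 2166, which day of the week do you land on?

Aug 12, 2166 is a Tuesday.
2455 mod 7 = 5, so 2455 days after a Tuesday is Tuesday + 5 = Sunday.

Sunday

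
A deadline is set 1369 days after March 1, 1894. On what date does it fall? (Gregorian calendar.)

+365 (one year) → Mar 1, 1895 (1004 left).
+366 (one year; includes Feb 29, 1896) → Mar 1, 1896 (638 left).
+365 (one year) → Mar 1, 1897 (273 left).
Mar has 31 days: +31 → Apr 1, 1897 (242 left).
Apr has 30 days: +30 → May 1, 1897 (212 left).
May has 31 days: +31 → Jun 1, 1897 (181 left).
Jun has 30 days: +30 → Jul 1, 1897 (151 left).
Jul has 31 days: +31 → Aug 1, 1897 (120 left).
Aug has 31 days: +31 → Sep 1, 1897 (89 left).
Sep has 30 days: +30 → Oct 1, 1897 (59 left).
Oct has 31 days: +31 → Nov 1, 1897 (28 left).
+28 → Nov 29, 1897.

November 29, 1897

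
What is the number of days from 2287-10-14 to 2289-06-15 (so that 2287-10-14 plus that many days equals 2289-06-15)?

610

Oct 14, 2287 → Oct 14, 2288: 366 days (Feb 29, 2288 is in that span).
Oct 14, 2288 → Nov 14, 2288: 31 days (October has 31).
Nov 14, 2288 → Dec 14, 2288: 30 days (November has 30).
Dec 14, 2288 → Jan 14, 2289: 31 days (December has 31).
Jan 14, 2289 → Feb 14, 2289: 31 days (January has 31).
Feb 14, 2289 → Mar 14, 2289: 28 days (February has 28).
Mar 14, 2289 → Apr 14, 2289: 31 days (March has 31).
Apr 14, 2289 → May 14, 2289: 30 days (April has 30).
May 14, 2289 → Jun 14, 2289: 31 days (May has 31).
Jun 14, 2289 → Jun 15, 2289: 1 days.
Total: 610 days.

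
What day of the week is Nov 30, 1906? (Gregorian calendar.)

Doomsday rule: the anchor day for the 1900s is Wednesday. For year 06: 6÷12 = 0 r 6, and 6÷4 = 1, so 0+6+1 = 7.
Wednesday + 7 ≡ Wednesday — that's 1906's doomsday.
In November the doomsday date is Nov 7.
Nov 30 is 23 days after Nov 7; 23 mod 7 = 2, so Wednesday + 2 = Friday.

Friday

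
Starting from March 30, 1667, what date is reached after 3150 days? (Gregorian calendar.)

November 13, 1675

+366 (one year; includes Feb 29, 1668) → Mar 30, 1668 (2784 left).
+365 (one year) → Mar 30, 1669 (2419 left).
+365 (one year) → Mar 30, 1670 (2054 left).
+365 (one year) → Mar 30, 1671 (1689 left).
+366 (one year; includes Feb 29, 1672) → Mar 30, 1672 (1323 left).
+365 (one year) → Mar 30, 1673 (958 left).
+365 (one year) → Mar 30, 1674 (593 left).
+365 (one year) → Mar 30, 1675 (228 left).
Mar has 31 days: +2 → Apr 1, 1675 (226 left).
Apr has 30 days: +30 → May 1, 1675 (196 left).
May has 31 days: +31 → Jun 1, 1675 (165 left).
Jun has 30 days: +30 → Jul 1, 1675 (135 left).
Jul has 31 days: +31 → Aug 1, 1675 (104 left).
Aug has 31 days: +31 → Sep 1, 1675 (73 left).
Sep has 30 days: +30 → Oct 1, 1675 (43 left).
Oct has 31 days: +31 → Nov 1, 1675 (12 left).
+12 → Nov 13, 1675.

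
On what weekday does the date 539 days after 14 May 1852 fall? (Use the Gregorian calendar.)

Friday

May 14, 1852 is a Friday.
539 mod 7 = 0, so 539 days after a Friday is Friday + 0 = Friday.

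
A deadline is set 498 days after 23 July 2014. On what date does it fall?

December 3, 2015

+365 (one year) → Jul 23, 2015 (133 left).
Jul has 31 days: +9 → Aug 1, 2015 (124 left).
Aug has 31 days: +31 → Sep 1, 2015 (93 left).
Sep has 30 days: +30 → Oct 1, 2015 (63 left).
Oct has 31 days: +31 → Nov 1, 2015 (32 left).
Nov has 30 days: +30 → Dec 1, 2015 (2 left).
+2 → Dec 3, 2015.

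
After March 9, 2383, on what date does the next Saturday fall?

Mar 9, 2383 is a Wednesday.
From Wednesday to the next Saturday is 3 days.
Mar 9, 2383 + 3 = Mar 12, 2383.

March 12, 2383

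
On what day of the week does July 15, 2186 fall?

Saturday

Doomsday rule: the anchor day for the 2100s is Sunday. For year 86: 86÷12 = 7 r 2, and 2÷4 = 0, so 7+2+0 = 9.
Sunday + 9 ≡ Tuesday — that's 2186's doomsday.
In July the doomsday date is Jul 11.
Jul 15 is 4 days after Jul 11; 4 mod 7 = 4, so Tuesday + 4 = Saturday.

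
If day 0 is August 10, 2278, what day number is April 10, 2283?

Aug 10, 2278 → Aug 10, 2279: 365 days.
Aug 10, 2279 → Aug 10, 2280: 366 days (Feb 29, 2280 is in that span).
Aug 10, 2280 → Aug 10, 2281: 365 days.
Aug 10, 2281 → Aug 10, 2282: 365 days.
Aug 10, 2282 → Sep 10, 2282: 31 days (August has 31).
Sep 10, 2282 → Oct 10, 2282: 30 days (September has 30).
Oct 10, 2282 → Nov 10, 2282: 31 days (October has 31).
Nov 10, 2282 → Dec 10, 2282: 30 days (November has 30).
Dec 10, 2282 → Jan 10, 2283: 31 days (December has 31).
Jan 10, 2283 → Feb 10, 2283: 31 days (January has 31).
Feb 10, 2283 → Mar 10, 2283: 28 days (February has 28).
Mar 10, 2283 → Apr 10, 2283: 31 days.
Total: 1704 days.

1704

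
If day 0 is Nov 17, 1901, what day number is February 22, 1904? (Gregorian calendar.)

827

Nov 17, 1901 → Nov 17, 1902: 365 days.
Nov 17, 1902 → Nov 17, 1903: 365 days.
Nov 17, 1903 → Dec 17, 1903: 30 days (November has 30).
Dec 17, 1903 → Jan 17, 1904: 31 days (December has 31).
Jan 17, 1904 → Feb 17, 1904: 31 days (January has 31).
Feb 17, 1904 → Feb 22, 1904: 5 days.
Total: 827 days.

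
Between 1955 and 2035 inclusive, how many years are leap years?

Multiples of 4 in [1955,2035]: 20.
Of those, multiples of 100: 1 (not leap unless ÷400).
Multiples of 400: 1.
Leap years = 20 − 1 + 1 = 20.

20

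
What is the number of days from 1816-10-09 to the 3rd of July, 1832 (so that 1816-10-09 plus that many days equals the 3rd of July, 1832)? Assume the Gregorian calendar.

5746

Oct 9, 1816 → Oct 9, 1817: 365 days.
Oct 9, 1817 → Oct 9, 1818: 365 days.
Oct 9, 1818 → Oct 9, 1819: 365 days.
Oct 9, 1819 → Oct 9, 1820: 366 days (Feb 29, 1820 is in that span).
Oct 9, 1820 → Oct 9, 1821: 365 days.
Oct 9, 1821 → Oct 9, 1822: 365 days.
Oct 9, 1822 → Oct 9, 1823: 365 days.
Oct 9, 1823 → Oct 9, 1824: 366 days (Feb 29, 1824 is in that span).
Oct 9, 1824 → Oct 9, 1825: 365 days.
Oct 9, 1825 → Oct 9, 1826: 365 days.
Oct 9, 1826 → Oct 9, 1827: 365 days.
Oct 9, 1827 → Oct 9, 1828: 366 days (Feb 29, 1828 is in that span).
Oct 9, 1828 → Oct 9, 1829: 365 days.
Oct 9, 1829 → Oct 9, 1830: 365 days.
Oct 9, 1830 → Oct 9, 1831: 365 days.
Oct 9, 1831 → Nov 9, 1831: 31 days (October has 31).
Nov 9, 1831 → Dec 9, 1831: 30 days (November has 30).
Dec 9, 1831 → Jan 9, 1832: 31 days (December has 31).
Jan 9, 1832 → Feb 9, 1832: 31 days (January has 31).
Feb 9, 1832 → Mar 9, 1832: 29 days (February has 29).
Mar 9, 1832 → Apr 9, 1832: 31 days (March has 31).
Apr 9, 1832 → May 9, 1832: 30 days (April has 30).
May 9, 1832 → Jun 9, 1832: 31 days (May has 31).
Jun 9, 1832 → Jul 3, 1832: 24 days.
Total: 5746 days.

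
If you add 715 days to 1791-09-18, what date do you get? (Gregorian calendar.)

September 2, 1793

+366 (one year; includes Feb 29, 1792) → Sep 18, 1792 (349 left).
Sep has 30 days: +13 → Oct 1, 1792 (336 left).
Oct has 31 days: +31 → Nov 1, 1792 (305 left).
Nov has 30 days: +30 → Dec 1, 1792 (275 left).
Dec has 31 days: +31 → Jan 1, 1793 (244 left).
Jan has 31 days: +31 → Feb 1, 1793 (213 left).
Feb has 28 days: +28 → Mar 1, 1793 (185 left).
Mar has 31 days: +31 → Apr 1, 1793 (154 left).
Apr has 30 days: +30 → May 1, 1793 (124 left).
May has 31 days: +31 → Jun 1, 1793 (93 left).
Jun has 30 days: +30 → Jul 1, 1793 (63 left).
Jul has 31 days: +31 → Aug 1, 1793 (32 left).
Aug has 31 days: +31 → Sep 1, 1793 (1 left).
+1 → Sep 2, 1793.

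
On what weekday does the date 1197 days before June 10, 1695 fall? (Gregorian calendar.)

Jun 10, 1695 is a Friday.
1197 mod 7 = 0, so 1197 days before a Friday is Friday − 0 = Friday.

Friday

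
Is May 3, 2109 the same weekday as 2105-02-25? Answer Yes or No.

From Feb 25, 2105 to May 3, 2109 is 1528 days.
1528 mod 7 = 2, so they are different weekdays.
(Feb 25, 2105 is a Wednesday; May 3, 2109 is a Friday.)

No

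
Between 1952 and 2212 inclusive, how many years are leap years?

Multiples of 4 in [1952,2212]: 66.
Of those, multiples of 100: 3 (not leap unless ÷400).
Multiples of 400: 1.
Leap years = 66 − 3 + 1 = 64.

64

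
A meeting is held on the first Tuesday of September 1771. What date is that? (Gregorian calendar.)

September 3, 1771

September 1, 1771 is a Sunday.
The first Tuesday is therefore September 3 (2 days later).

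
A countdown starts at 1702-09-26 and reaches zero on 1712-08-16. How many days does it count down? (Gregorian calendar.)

Sep 26, 1702 → Sep 26, 1703: 365 days.
Sep 26, 1703 → Sep 26, 1704: 366 days (Feb 29, 1704 is in that span).
Sep 26, 1704 → Sep 26, 1705: 365 days.
Sep 26, 1705 → Sep 26, 1706: 365 days.
Sep 26, 1706 → Sep 26, 1707: 365 days.
Sep 26, 1707 → Sep 26, 1708: 366 days (Feb 29, 1708 is in that span).
Sep 26, 1708 → Sep 26, 1709: 365 days.
Sep 26, 1709 → Sep 26, 1710: 365 days.
Sep 26, 1710 → Sep 26, 1711: 365 days.
Sep 26, 1711 → Oct 26, 1711: 30 days (September has 30).
Oct 26, 1711 → Nov 26, 1711: 31 days (October has 31).
Nov 26, 1711 → Dec 26, 1711: 30 days (November has 30).
Dec 26, 1711 → Jan 26, 1712: 31 days (December has 31).
Jan 26, 1712 → Feb 26, 1712: 31 days (January has 31).
Feb 26, 1712 → Mar 26, 1712: 29 days (February has 29).
Mar 26, 1712 → Apr 26, 1712: 31 days (March has 31).
Apr 26, 1712 → May 26, 1712: 30 days (April has 30).
May 26, 1712 → Jun 26, 1712: 31 days (May has 31).
Jun 26, 1712 → Jul 26, 1712: 30 days (June has 30).
Jul 26, 1712 → Aug 16, 1712: 21 days.
Total: 3612 days.

3612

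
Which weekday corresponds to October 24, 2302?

Doomsday rule: the anchor day for the 2300s is Wednesday. For year 02: 2÷12 = 0 r 2, and 2÷4 = 0, so 0+2+0 = 2.
Wednesday + 2 ≡ Friday — that's 2302's doomsday.
In October the doomsday date is Oct 10.
Oct 24 is 14 days after Oct 10; 14 mod 7 = 0, so Friday + 0 = Friday.

Friday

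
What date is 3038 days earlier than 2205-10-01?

−365 (one year) → Oct 1, 2204 (2673 left).
−366 (one year; includes Feb 29, 2204) → Oct 1, 2203 (2307 left).
−365 (one year) → Oct 1, 2202 (1942 left).
−365 (one year) → Oct 1, 2201 (1577 left).
−365 (one year) → Oct 1, 2200 (1212 left).
−365 (one year) → Oct 1, 2199 (847 left).
−365 (one year) → Oct 1, 2198 (482 left).
−365 (one year) → Oct 1, 2197 (117 left).
−1 → Sep 30, 2197 (end of Sep, 30 days; 116 left).
−30 → Aug 31, 2197 (end of Aug, 31 days; 86 left).
−31 → Jul 31, 2197 (end of Jul, 31 days; 55 left).
−31 → Jun 30, 2197 (end of Jun, 30 days; 24 left).
−24 → Jun 6, 2197.

June 6, 2197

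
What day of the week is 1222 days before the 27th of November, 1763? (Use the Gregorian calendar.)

Nov 27, 1763 is a Sunday.
1222 mod 7 = 4, so 1222 days before a Sunday is Sunday − 4 = Wednesday.

Wednesday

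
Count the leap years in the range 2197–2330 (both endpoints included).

Multiples of 4 in [2197,2330]: 33.
Of those, multiples of 100: 2 (not leap unless ÷400).
Multiples of 400: 0.
Leap years = 33 − 2 + 0 = 31.

31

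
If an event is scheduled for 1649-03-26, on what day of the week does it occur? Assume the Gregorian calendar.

Doomsday rule: the anchor day for the 1600s is Tuesday. For year 49: 49÷12 = 4 r 1, and 1÷4 = 0, so 4+1+0 = 5.
Tuesday + 5 ≡ Sunday — that's 1649's doomsday.
In March the doomsday date is Mar 14.
Mar 26 is 12 days after Mar 14; 12 mod 7 = 5, so Sunday + 5 = Friday.

Friday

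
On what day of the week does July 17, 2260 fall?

Tuesday

Doomsday rule: the anchor day for the 2200s is Friday. For year 60: 60÷12 = 5 r 0, and 0÷4 = 0, so 5+0+0 = 5.
Friday + 5 ≡ Wednesday — that's 2260's doomsday.
In July the doomsday date is Jul 11.
Jul 17 is 6 days after Jul 11; 6 mod 7 = 6, so Wednesday + 6 = Tuesday.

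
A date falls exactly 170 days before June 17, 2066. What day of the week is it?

First find the weekday of Jun 17, 2066. Doomsday rule: the anchor day for the 2000s is Tuesday. For year 66: 66÷12 = 5 r 6, and 6÷4 = 1, so 5+6+1 = 12.
Tuesday + 12 ≡ Sunday — that's 2066's doomsday.
In June the doomsday date is Jun 6.
Jun 17 is 11 days after Jun 6; 11 mod 7 = 4, so Sunday + 4 = Thursday.
170 mod 7 = 2, so 170 days before a Thursday is Thursday − 2 = Tuesday.

Tuesday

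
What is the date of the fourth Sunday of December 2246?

December 1, 2246 is a Tuesday.
The first Sunday is therefore December 6 (5 days later).
The fourth Sunday is 6 + 3×7 = December 27.

December 27, 2246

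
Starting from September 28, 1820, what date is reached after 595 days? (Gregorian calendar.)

May 16, 1822

+365 (one year) → Sep 28, 1821 (230 left).
Sep has 30 days: +3 → Oct 1, 1821 (227 left).
Oct has 31 days: +31 → Nov 1, 1821 (196 left).
Nov has 30 days: +30 → Dec 1, 1821 (166 left).
Dec has 31 days: +31 → Jan 1, 1822 (135 left).
Jan has 31 days: +31 → Feb 1, 1822 (104 left).
Feb has 28 days: +28 → Mar 1, 1822 (76 left).
Mar has 31 days: +31 → Apr 1, 1822 (45 left).
Apr has 30 days: +30 → May 1, 1822 (15 left).
+15 → May 16, 1822.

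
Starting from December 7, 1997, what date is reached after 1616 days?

May 11, 2002

+365 (one year) → Dec 7, 1998 (1251 left).
+365 (one year) → Dec 7, 1999 (886 left).
+366 (one year; includes Feb 29, 2000) → Dec 7, 2000 (520 left).
+365 (one year) → Dec 7, 2001 (155 left).
Dec has 31 days: +25 → Jan 1, 2002 (130 left).
Jan has 31 days: +31 → Feb 1, 2002 (99 left).
Feb has 28 days: +28 → Mar 1, 2002 (71 left).
Mar has 31 days: +31 → Apr 1, 2002 (40 left).
Apr has 30 days: +30 → May 1, 2002 (10 left).
+10 → May 11, 2002.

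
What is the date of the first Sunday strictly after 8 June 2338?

Jun 8, 2338 is a Wednesday.
From Wednesday to the next Sunday is 4 days.
Jun 8, 2338 + 4 = Jun 12, 2338.

June 12, 2338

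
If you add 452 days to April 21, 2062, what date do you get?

July 17, 2063

+365 (one year) → Apr 21, 2063 (87 left).
Apr has 30 days: +10 → May 1, 2063 (77 left).
May has 31 days: +31 → Jun 1, 2063 (46 left).
Jun has 30 days: +30 → Jul 1, 2063 (16 left).
+16 → Jul 17, 2063.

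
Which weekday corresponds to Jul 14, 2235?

Tuesday

Doomsday rule: the anchor day for the 2200s is Friday. For year 35: 35÷12 = 2 r 11, and 11÷4 = 2, so 2+11+2 = 15.
Friday + 15 ≡ Saturday — that's 2235's doomsday.
In July the doomsday date is Jul 11.
Jul 14 is 3 days after Jul 11; 3 mod 7 = 3, so Saturday + 3 = Tuesday.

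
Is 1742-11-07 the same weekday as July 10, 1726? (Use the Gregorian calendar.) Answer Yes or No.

From Jul 10, 1726 to Nov 7, 1742 is 5964 days.
5964 mod 7 = 0, so they are the same weekday.
(Jul 10, 1726 is a Wednesday; Nov 7, 1742 is a Wednesday.)

Yes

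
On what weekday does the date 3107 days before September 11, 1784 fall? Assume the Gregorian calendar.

First find the weekday of Sep 11, 1784. Doomsday rule: the anchor day for the 1700s is Sunday. For year 84: 84÷12 = 7 r 0, and 0÷4 = 0, so 7+0+0 = 7.
Sunday + 7 ≡ Sunday — that's 1784's doomsday.
In September the doomsday date is Sep 5.
Sep 11 is 6 days after Sep 5; 6 mod 7 = 6, so Sunday + 6 = Saturday.
3107 mod 7 = 6, so 3107 days before a Saturday is Saturday − 6 = Sunday.

Sunday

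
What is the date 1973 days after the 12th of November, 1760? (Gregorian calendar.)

+365 (one year) → Nov 12, 1761 (1608 left).
+365 (one year) → Nov 12, 1762 (1243 left).
+365 (one year) → Nov 12, 1763 (878 left).
+366 (one year; includes Feb 29, 1764) → Nov 12, 1764 (512 left).
+365 (one year) → Nov 12, 1765 (147 left).
Nov has 30 days: +19 → Dec 1, 1765 (128 left).
Dec has 31 days: +31 → Jan 1, 1766 (97 left).
Jan has 31 days: +31 → Feb 1, 1766 (66 left).
Feb has 28 days: +28 → Mar 1, 1766 (38 left).
Mar has 31 days: +31 → Apr 1, 1766 (7 left).
+7 → Apr 8, 1766.

April 8, 1766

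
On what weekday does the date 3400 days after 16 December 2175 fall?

First find the weekday of Dec 16, 2175. Doomsday rule: the anchor day for the 2100s is Sunday. For year 75: 75÷12 = 6 r 3, and 3÷4 = 0, so 6+3+0 = 9.
Sunday + 9 ≡ Tuesday — that's 2175's doomsday.
In December the doomsday date is Dec 12.
Dec 16 is 4 days after Dec 12; 4 mod 7 = 4, so Tuesday + 4 = Saturday.
3400 mod 7 = 5, so 3400 days after a Saturday is Saturday + 5 = Thursday.

Thursday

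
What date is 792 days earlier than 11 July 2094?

−365 (one year) → Jul 11, 2093 (427 left).
−365 (one year) → Jul 11, 2092 (62 left).
−11 → Jun 30, 2092 (end of Jun, 30 days; 51 left).
−30 → May 31, 2092 (end of May, 31 days; 21 left).
−21 → May 10, 2092.

May 10, 2092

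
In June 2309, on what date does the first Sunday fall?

June 6, 2309

June 1, 2309 is a Tuesday.
The first Sunday is therefore June 6 (5 days later).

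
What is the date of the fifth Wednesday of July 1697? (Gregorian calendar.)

July 1, 1697 is a Monday.
The first Wednesday is therefore July 3 (2 days later).
The fifth Wednesday is 3 + 4×7 = July 31.

July 31, 1697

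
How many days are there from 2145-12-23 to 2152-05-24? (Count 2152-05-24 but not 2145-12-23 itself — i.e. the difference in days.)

2344

Dec 23, 2145 → Dec 23, 2146: 365 days.
Dec 23, 2146 → Dec 23, 2147: 365 days.
Dec 23, 2147 → Dec 23, 2148: 366 days (Feb 29, 2148 is in that span).
Dec 23, 2148 → Dec 23, 2149: 365 days.
Dec 23, 2149 → Dec 23, 2150: 365 days.
Dec 23, 2150 → Dec 23, 2151: 365 days.
Dec 23, 2151 → Jan 23, 2152: 31 days (December has 31).
Jan 23, 2152 → Feb 23, 2152: 31 days (January has 31).
Feb 23, 2152 → Mar 23, 2152: 29 days (February has 29).
Mar 23, 2152 → Apr 23, 2152: 31 days (March has 31).
Apr 23, 2152 → May 23, 2152: 30 days (April has 30).
May 23, 2152 → May 24, 2152: 1 days.
Total: 2344 days.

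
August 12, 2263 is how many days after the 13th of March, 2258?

1978

Mar 13, 2258 → Mar 13, 2259: 365 days.
Mar 13, 2259 → Mar 13, 2260: 366 days (Feb 29, 2260 is in that span).
Mar 13, 2260 → Mar 13, 2261: 365 days.
Mar 13, 2261 → Mar 13, 2262: 365 days.
Mar 13, 2262 → Mar 13, 2263: 365 days.
Mar 13, 2263 → Apr 13, 2263: 31 days (March has 31).
Apr 13, 2263 → May 13, 2263: 30 days (April has 30).
May 13, 2263 → Jun 13, 2263: 31 days (May has 31).
Jun 13, 2263 → Jul 13, 2263: 30 days (June has 30).
Jul 13, 2263 → Aug 12, 2263: 30 days.
Total: 1978 days.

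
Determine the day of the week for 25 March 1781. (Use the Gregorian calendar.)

Sunday

Doomsday rule: the anchor day for the 1700s is Sunday. For year 81: 81÷12 = 6 r 9, and 9÷4 = 2, so 6+9+2 = 17.
Sunday + 17 ≡ Wednesday — that's 1781's doomsday.
In March the doomsday date is Mar 14.
Mar 25 is 11 days after Mar 14; 11 mod 7 = 4, so Wednesday + 4 = Sunday.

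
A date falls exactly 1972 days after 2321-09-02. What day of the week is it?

Wednesday

First find the weekday of Sep 2, 2321. Doomsday rule: the anchor day for the 2300s is Wednesday. For year 21: 21÷12 = 1 r 9, and 9÷4 = 2, so 1+9+2 = 12.
Wednesday + 12 ≡ Monday — that's 2321's doomsday.
In September the doomsday date is Sep 5.
Sep 2 is 3 days before Sep 5; 3 mod 7 = 3, so Monday − 3 = Friday.
1972 mod 7 = 5, so 1972 days after a Friday is Friday + 5 = Wednesday.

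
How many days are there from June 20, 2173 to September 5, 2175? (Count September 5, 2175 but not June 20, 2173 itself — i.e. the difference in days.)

Jun 20, 2173 → Jun 20, 2174: 365 days.
Jun 20, 2174 → Jun 20, 2175: 365 days.
Jun 20, 2175 → Jul 20, 2175: 30 days (June has 30).
Jul 20, 2175 → Aug 20, 2175: 31 days (July has 31).
Aug 20, 2175 → Sep 5, 2175: 16 days.
Total: 807 days.

807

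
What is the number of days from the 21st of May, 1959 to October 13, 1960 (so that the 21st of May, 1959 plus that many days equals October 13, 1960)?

511

May 21, 1959 → May 21, 1960: 366 days (Feb 29, 1960 is in that span).
May 21, 1960 → Jun 21, 1960: 31 days (May has 31).
Jun 21, 1960 → Jul 21, 1960: 30 days (June has 30).
Jul 21, 1960 → Aug 21, 1960: 31 days (July has 31).
Aug 21, 1960 → Sep 21, 1960: 31 days (August has 31).
Sep 21, 1960 → Oct 13, 1960: 22 days.
Total: 511 days.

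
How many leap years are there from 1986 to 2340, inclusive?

86

Multiples of 4 in [1986,2340]: 89.
Of those, multiples of 100: 4 (not leap unless ÷400).
Multiples of 400: 1.
Leap years = 89 − 4 + 1 = 86.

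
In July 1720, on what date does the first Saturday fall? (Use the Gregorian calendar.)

July 1, 1720 is a Monday.
The first Saturday is therefore July 6 (5 days later).

July 6, 1720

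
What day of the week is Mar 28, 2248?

Tuesday

Doomsday rule: the anchor day for the 2200s is Friday. For year 48: 48÷12 = 4 r 0, and 0÷4 = 0, so 4+0+0 = 4.
Friday + 4 ≡ Tuesday — that's 2248's doomsday.
In March the doomsday date is Mar 14.
Mar 28 is 14 days after Mar 14; 14 mod 7 = 0, so Tuesday + 0 = Tuesday.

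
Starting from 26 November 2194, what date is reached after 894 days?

+365 (one year) → Nov 26, 2195 (529 left).
+366 (one year; includes Feb 29, 2196) → Nov 26, 2196 (163 left).
Nov has 30 days: +5 → Dec 1, 2196 (158 left).
Dec has 31 days: +31 → Jan 1, 2197 (127 left).
Jan has 31 days: +31 → Feb 1, 2197 (96 left).
Feb has 28 days: +28 → Mar 1, 2197 (68 left).
Mar has 31 days: +31 → Apr 1, 2197 (37 left).
Apr has 30 days: +30 → May 1, 2197 (7 left).
+7 → May 8, 2197.

May 8, 2197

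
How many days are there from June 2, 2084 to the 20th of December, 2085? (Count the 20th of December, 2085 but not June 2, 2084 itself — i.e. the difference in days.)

Jun 2, 2084 → Jun 2, 2085: 365 days.
Jun 2, 2085 → Jul 2, 2085: 30 days (June has 30).
Jul 2, 2085 → Aug 2, 2085: 31 days (July has 31).
Aug 2, 2085 → Sep 2, 2085: 31 days (August has 31).
Sep 2, 2085 → Oct 2, 2085: 30 days (September has 30).
Oct 2, 2085 → Nov 2, 2085: 31 days (October has 31).
Nov 2, 2085 → Dec 2, 2085: 30 days (November has 30).
Dec 2, 2085 → Dec 20, 2085: 18 days.
Total: 566 days.

566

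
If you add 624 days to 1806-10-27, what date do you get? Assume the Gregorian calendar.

July 12, 1808

+365 (one year) → Oct 27, 1807 (259 left).
Oct has 31 days: +5 → Nov 1, 1807 (254 left).
Nov has 30 days: +30 → Dec 1, 1807 (224 left).
Dec has 31 days: +31 → Jan 1, 1808 (193 left).
Jan has 31 days: +31 → Feb 1, 1808 (162 left).
Feb has 29 days: +29 → Mar 1, 1808 (133 left).
Mar has 31 days: +31 → Apr 1, 1808 (102 left).
Apr has 30 days: +30 → May 1, 1808 (72 left).
May has 31 days: +31 → Jun 1, 1808 (41 left).
Jun has 30 days: +30 → Jul 1, 1808 (11 left).
+11 → Jul 12, 1808.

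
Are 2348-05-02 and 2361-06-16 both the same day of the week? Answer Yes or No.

No

From May 2, 2348 to Jun 16, 2361 is 4793 days.
4793 mod 7 = 5, so they are different weekdays.
(May 2, 2348 is a Sunday; Jun 16, 2361 is a Friday.)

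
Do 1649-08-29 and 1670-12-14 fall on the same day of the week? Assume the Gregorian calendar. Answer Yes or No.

From Aug 29, 1649 to Dec 14, 1670 is 7777 days.
7777 mod 7 = 0, so they are the same weekday.
(Aug 29, 1649 is a Sunday; Dec 14, 1670 is a Sunday.)

Yes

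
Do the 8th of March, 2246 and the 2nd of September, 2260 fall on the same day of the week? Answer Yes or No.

Yes

From Mar 8, 2246 to Sep 2, 2260 is 5292 days.
5292 mod 7 = 0, so they are the same weekday.
(Mar 8, 2246 is a Sunday; Sep 2, 2260 is a Sunday.)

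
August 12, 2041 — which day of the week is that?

January 1, 2041 is a Tuesday.
Jan 1, 2041 → Feb 1, 2041: 31 days (January has 31).
Feb 1, 2041 → Mar 1, 2041: 28 days (February has 28).
Mar 1, 2041 → Apr 1, 2041: 31 days (March has 31).
Apr 1, 2041 → May 1, 2041: 30 days (April has 30).
May 1, 2041 → Jun 1, 2041: 31 days (May has 31).
Jun 1, 2041 → Jul 1, 2041: 30 days (June has 30).
Jul 1, 2041 → Aug 1, 2041: 31 days (July has 31).
Aug 1, 2041 → Aug 12, 2041: 11 days.
Total: 223 days.
223 mod 7 = 6, so Tuesday + 6 = Monday.

Monday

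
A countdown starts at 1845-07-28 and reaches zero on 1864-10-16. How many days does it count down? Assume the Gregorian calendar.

7020

Jul 28, 1845 → Jul 28, 1846: 365 days.
Jul 28, 1846 → Jul 28, 1847: 365 days.
Jul 28, 1847 → Jul 28, 1848: 366 days (Feb 29, 1848 is in that span).
Jul 28, 1848 → Jul 28, 1849: 365 days.
Jul 28, 1849 → Jul 28, 1850: 365 days.
Jul 28, 1850 → Jul 28, 1851: 365 days.
Jul 28, 1851 → Jul 28, 1852: 366 days (Feb 29, 1852 is in that span).
Jul 28, 1852 → Jul 28, 1853: 365 days.
Jul 28, 1853 → Jul 28, 1854: 365 days.
Jul 28, 1854 → Jul 28, 1855: 365 days.
Jul 28, 1855 → Jul 28, 1856: 366 days (Feb 29, 1856 is in that span).
Jul 28, 1856 → Jul 28, 1857: 365 days.
Jul 28, 1857 → Jul 28, 1858: 365 days.
Jul 28, 1858 → Jul 28, 1859: 365 days.
Jul 28, 1859 → Jul 28, 1860: 366 days (Feb 29, 1860 is in that span).
Jul 28, 1860 → Jul 28, 1861: 365 days.
Jul 28, 1861 → Jul 28, 1862: 365 days.
Jul 28, 1862 → Jul 28, 1863: 365 days.
Jul 28, 1863 → Jul 28, 1864: 366 days (Feb 29, 1864 is in that span).
Jul 28, 1864 → Aug 28, 1864: 31 days (July has 31).
Aug 28, 1864 → Sep 28, 1864: 31 days (August has 31).
Sep 28, 1864 → Oct 16, 1864: 18 days.
Total: 7020 days.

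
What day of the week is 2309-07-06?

Doomsday rule: the anchor day for the 2300s is Wednesday. For year 09: 9÷12 = 0 r 9, and 9÷4 = 2, so 0+9+2 = 11.
Wednesday + 11 ≡ Sunday — that's 2309's doomsday.
In July the doomsday date is Jul 11.
Jul 6 is 5 days before Jul 11; 5 mod 7 = 5, so Sunday − 5 = Tuesday.

Tuesday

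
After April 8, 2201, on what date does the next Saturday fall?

April 11, 2201

Apr 8, 2201 is a Wednesday.
From Wednesday to the next Saturday is 3 days.
Apr 8, 2201 + 3 = Apr 11, 2201.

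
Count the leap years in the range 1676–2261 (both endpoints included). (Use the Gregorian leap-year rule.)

142

Multiples of 4 in [1676,2261]: 147.
Of those, multiples of 100: 6 (not leap unless ÷400).
Multiples of 400: 1.
Leap years = 147 − 6 + 1 = 142.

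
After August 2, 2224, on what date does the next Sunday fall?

August 8, 2224

Aug 2, 2224 is a Monday.
From Monday to the next Sunday is 6 days.
Aug 2, 2224 + 6 = Aug 8, 2224.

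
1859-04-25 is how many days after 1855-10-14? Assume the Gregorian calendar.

1289

Oct 14, 1855 → Oct 14, 1856: 366 days (Feb 29, 1856 is in that span).
Oct 14, 1856 → Oct 14, 1857: 365 days.
Oct 14, 1857 → Oct 14, 1858: 365 days.
Oct 14, 1858 → Nov 14, 1858: 31 days (October has 31).
Nov 14, 1858 → Dec 14, 1858: 30 days (November has 30).
Dec 14, 1858 → Jan 14, 1859: 31 days (December has 31).
Jan 14, 1859 → Feb 14, 1859: 31 days (January has 31).
Feb 14, 1859 → Mar 14, 1859: 28 days (February has 28).
Mar 14, 1859 → Apr 14, 1859: 31 days (March has 31).
Apr 14, 1859 → Apr 25, 1859: 11 days.
Total: 1289 days.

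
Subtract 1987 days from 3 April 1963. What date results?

−365 (one year) → Apr 3, 1962 (1622 left).
−365 (one year) → Apr 3, 1961 (1257 left).
−365 (one year) → Apr 3, 1960 (892 left).
−366 (one year; includes Feb 29, 1960) → Apr 3, 1959 (526 left).
−365 (one year) → Apr 3, 1958 (161 left).
−3 → Mar 31, 1958 (end of Mar, 31 days; 158 left).
−31 → Feb 28, 1958 (end of Feb, 28 days; 127 left).
−28 → Jan 31, 1958 (end of Jan, 31 days; 99 left).
−31 → Dec 31, 1957 (end of Dec, 31 days; 68 left).
−31 → Nov 30, 1957 (end of Nov, 30 days; 37 left).
−30 → Oct 31, 1957 (end of Oct, 31 days; 7 left).
−7 → Oct 24, 1957.

October 24, 1957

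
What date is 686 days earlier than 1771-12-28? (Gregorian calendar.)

February 10, 1770

−365 (one year) → Dec 28, 1770 (321 left).
−28 → Nov 30, 1770 (end of Nov, 30 days; 293 left).
−30 → Oct 31, 1770 (end of Oct, 31 days; 263 left).
−31 → Sep 30, 1770 (end of Sep, 30 days; 232 left).
−30 → Aug 31, 1770 (end of Aug, 31 days; 202 left).
−31 → Jul 31, 1770 (end of Jul, 31 days; 171 left).
−31 → Jun 30, 1770 (end of Jun, 30 days; 140 left).
−30 → May 31, 1770 (end of May, 31 days; 110 left).
−31 → Apr 30, 1770 (end of Apr, 30 days; 79 left).
−30 → Mar 31, 1770 (end of Mar, 31 days; 49 left).
−31 → Feb 28, 1770 (end of Feb, 28 days; 18 left).
−18 → Feb 10, 1770.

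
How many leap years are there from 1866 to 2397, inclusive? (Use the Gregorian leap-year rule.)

129

Multiples of 4 in [1866,2397]: 133.
Of those, multiples of 100: 5 (not leap unless ÷400).
Multiples of 400: 1.
Leap years = 133 − 5 + 1 = 129.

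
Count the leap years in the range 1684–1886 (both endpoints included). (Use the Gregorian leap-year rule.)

49

Multiples of 4 in [1684,1886]: 51.
Of those, multiples of 100: 2 (not leap unless ÷400).
Multiples of 400: 0.
Leap years = 51 − 2 + 0 = 49.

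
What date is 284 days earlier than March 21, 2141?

June 10, 2140

−21 → Feb 28, 2141 (end of Feb, 28 days; 263 left).
−28 → Jan 31, 2141 (end of Jan, 31 days; 235 left).
−31 → Dec 31, 2140 (end of Dec, 31 days; 204 left).
−31 → Nov 30, 2140 (end of Nov, 30 days; 173 left).
−30 → Oct 31, 2140 (end of Oct, 31 days; 143 left).
−31 → Sep 30, 2140 (end of Sep, 30 days; 112 left).
−30 → Aug 31, 2140 (end of Aug, 31 days; 82 left).
−31 → Jul 31, 2140 (end of Jul, 31 days; 51 left).
−31 → Jun 30, 2140 (end of Jun, 30 days; 20 left).
−20 → Jun 10, 2140.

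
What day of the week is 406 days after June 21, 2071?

First find the weekday of Jun 21, 2071. Doomsday rule: the anchor day for the 2000s is Tuesday. For year 71: 71÷12 = 5 r 11, and 11÷4 = 2, so 5+11+2 = 18.
Tuesday + 18 ≡ Saturday — that's 2071's doomsday.
In June the doomsday date is Jun 6.
Jun 21 is 15 days after Jun 6; 15 mod 7 = 1, so Saturday + 1 = Sunday.
406 mod 7 = 0, so 406 days after a Sunday is Sunday + 0 = Sunday.

Sunday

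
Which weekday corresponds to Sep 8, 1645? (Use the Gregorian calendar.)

Doomsday rule: the anchor day for the 1600s is Tuesday. For year 45: 45÷12 = 3 r 9, and 9÷4 = 2, so 3+9+2 = 14.
Tuesday + 14 ≡ Tuesday — that's 1645's doomsday.
In September the doomsday date is Sep 5.
Sep 8 is 3 days after Sep 5; 3 mod 7 = 3, so Tuesday + 3 = Friday.

Friday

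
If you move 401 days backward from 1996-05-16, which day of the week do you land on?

First find the weekday of May 16, 1996. Doomsday rule: the anchor day for the 1900s is Wednesday. For year 96: 96÷12 = 8 r 0, and 0÷4 = 0, so 8+0+0 = 8.
Wednesday + 8 ≡ Thursday — that's 1996's doomsday.
In May the doomsday date is May 9.
May 16 is 7 days after May 9; 7 mod 7 = 0, so Thursday + 0 = Thursday.
401 mod 7 = 2, so 401 days before a Thursday is Thursday − 2 = Tuesday.

Tuesday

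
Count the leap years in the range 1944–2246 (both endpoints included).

74

Multiples of 4 in [1944,2246]: 76.
Of those, multiples of 100: 3 (not leap unless ÷400).
Multiples of 400: 1.
Leap years = 76 − 3 + 1 = 74.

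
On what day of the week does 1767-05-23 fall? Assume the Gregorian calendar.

Doomsday rule: the anchor day for the 1700s is Sunday. For year 67: 67÷12 = 5 r 7, and 7÷4 = 1, so 5+7+1 = 13.
Sunday + 13 ≡ Saturday — that's 1767's doomsday.
In May the doomsday date is May 9.
May 23 is 14 days after May 9; 14 mod 7 = 0, so Saturday + 0 = Saturday.

Saturday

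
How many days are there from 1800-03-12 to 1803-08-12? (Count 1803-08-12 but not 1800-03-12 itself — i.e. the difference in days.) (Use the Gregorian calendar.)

Mar 12, 1800 → Mar 12, 1801: 365 days.
Mar 12, 1801 → Mar 12, 1802: 365 days.
Mar 12, 1802 → Mar 12, 1803: 365 days.
Mar 12, 1803 → Apr 12, 1803: 31 days (March has 31).
Apr 12, 1803 → May 12, 1803: 30 days (April has 30).
May 12, 1803 → Jun 12, 1803: 31 days (May has 31).
Jun 12, 1803 → Jul 12, 1803: 30 days (June has 30).
Jul 12, 1803 → Aug 12, 1803: 31 days.
Total: 1248 days.

1248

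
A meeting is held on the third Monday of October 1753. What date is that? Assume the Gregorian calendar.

October 1, 1753 is a Monday.
The first Monday is therefore October 1 (same day).
The third Monday is 1 + 2×7 = October 15.

October 15, 1753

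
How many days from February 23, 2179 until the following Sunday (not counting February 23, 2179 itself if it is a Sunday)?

Feb 23, 2179 is a Tuesday.
From Tuesday to the next Sunday is 5 days.

5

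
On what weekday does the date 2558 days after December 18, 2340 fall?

Saturday

Dec 18, 2340 is a Wednesday.
2558 mod 7 = 3, so 2558 days after a Wednesday is Wednesday + 3 = Saturday.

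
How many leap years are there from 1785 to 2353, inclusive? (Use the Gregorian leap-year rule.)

137

Multiples of 4 in [1785,2353]: 142.
Of those, multiples of 100: 6 (not leap unless ÷400).
Multiples of 400: 1.
Leap years = 142 − 6 + 1 = 137.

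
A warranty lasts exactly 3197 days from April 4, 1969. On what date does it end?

January 4, 1978

+365 (one year) → Apr 4, 1970 (2832 left).
+365 (one year) → Apr 4, 1971 (2467 left).
+366 (one year; includes Feb 29, 1972) → Apr 4, 1972 (2101 left).
+365 (one year) → Apr 4, 1973 (1736 left).
+365 (one year) → Apr 4, 1974 (1371 left).
+365 (one year) → Apr 4, 1975 (1006 left).
+366 (one year; includes Feb 29, 1976) → Apr 4, 1976 (640 left).
+365 (one year) → Apr 4, 1977 (275 left).
Apr has 30 days: +27 → May 1, 1977 (248 left).
May has 31 days: +31 → Jun 1, 1977 (217 left).
Jun has 30 days: +30 → Jul 1, 1977 (187 left).
Jul has 31 days: +31 → Aug 1, 1977 (156 left).
Aug has 31 days: +31 → Sep 1, 1977 (125 left).
Sep has 30 days: +30 → Oct 1, 1977 (95 left).
Oct has 31 days: +31 → Nov 1, 1977 (64 left).
Nov has 30 days: +30 → Dec 1, 1977 (34 left).
Dec has 31 days: +31 → Jan 1, 1978 (3 left).
+3 → Jan 4, 1978.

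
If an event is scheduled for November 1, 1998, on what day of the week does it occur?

Sunday

Doomsday rule: the anchor day for the 1900s is Wednesday. For year 98: 98÷12 = 8 r 2, and 2÷4 = 0, so 8+2+0 = 10.
Wednesday + 10 ≡ Saturday — that's 1998's doomsday.
In November the doomsday date is Nov 7.
Nov 1 is 6 days before Nov 7; 6 mod 7 = 6, so Saturday − 6 = Sunday.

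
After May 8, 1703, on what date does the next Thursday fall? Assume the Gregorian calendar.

May 10, 1703

May 8, 1703 is a Tuesday.
From Tuesday to the next Thursday is 2 days.
May 8, 1703 + 2 = May 10, 1703.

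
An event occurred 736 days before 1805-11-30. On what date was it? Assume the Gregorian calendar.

November 25, 1803

−365 (one year) → Nov 30, 1804 (371 left).
−30 → Oct 31, 1804 (end of Oct, 31 days; 341 left).
−31 → Sep 30, 1804 (end of Sep, 30 days; 310 left).
−30 → Aug 31, 1804 (end of Aug, 31 days; 280 left).
−31 → Jul 31, 1804 (end of Jul, 31 days; 249 left).
−31 → Jun 30, 1804 (end of Jun, 30 days; 218 left).
−30 → May 31, 1804 (end of May, 31 days; 188 left).
−31 → Apr 30, 1804 (end of Apr, 30 days; 157 left).
−30 → Mar 31, 1804 (end of Mar, 31 days; 127 left).
−31 → Feb 29, 1804 (end of Feb, 29 days; 96 left).
−29 → Jan 31, 1804 (end of Jan, 31 days; 67 left).
−31 → Dec 31, 1803 (end of Dec, 31 days; 36 left).
−31 → Nov 30, 1803 (end of Nov, 30 days; 5 left).
−5 → Nov 25, 1803.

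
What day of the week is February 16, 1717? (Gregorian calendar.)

Tuesday

Doomsday rule: the anchor day for the 1700s is Sunday. For year 17: 17÷12 = 1 r 5, and 5÷4 = 1, so 1+5+1 = 7.
Sunday + 7 ≡ Sunday — that's 1717's doomsday.
In February the doomsday date is Feb 28 (1717 is not a leap year).
Feb 16 is 12 days before Feb 28; 12 mod 7 = 5, so Sunday − 5 = Tuesday.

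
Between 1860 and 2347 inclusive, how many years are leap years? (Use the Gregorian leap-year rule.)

118

Multiples of 4 in [1860,2347]: 122.
Of those, multiples of 100: 5 (not leap unless ÷400).
Multiples of 400: 1.
Leap years = 122 − 5 + 1 = 118.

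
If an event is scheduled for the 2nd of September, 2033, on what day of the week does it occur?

January 1, 2033 is a Saturday.
Jan 1, 2033 → Feb 1, 2033: 31 days (January has 31).
Feb 1, 2033 → Mar 1, 2033: 28 days (February has 28).
Mar 1, 2033 → Apr 1, 2033: 31 days (March has 31).
Apr 1, 2033 → May 1, 2033: 30 days (April has 30).
May 1, 2033 → Jun 1, 2033: 31 days (May has 31).
Jun 1, 2033 → Jul 1, 2033: 30 days (June has 30).
Jul 1, 2033 → Aug 1, 2033: 31 days (July has 31).
Aug 1, 2033 → Sep 1, 2033: 31 days (August has 31).
Sep 1, 2033 → Sep 2, 2033: 1 days.
Total: 244 days.
244 mod 7 = 6, so Saturday + 6 = Friday.

Friday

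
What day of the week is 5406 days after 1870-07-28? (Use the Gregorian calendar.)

First find the weekday of Jul 28, 1870. Doomsday rule: the anchor day for the 1800s is Friday. For year 70: 70÷12 = 5 r 10, and 10÷4 = 2, so 5+10+2 = 17.
Friday + 17 ≡ Monday — that's 1870's doomsday.
In July the doomsday date is Jul 11.
Jul 28 is 17 days after Jul 11; 17 mod 7 = 3, so Monday + 3 = Thursday.
5406 mod 7 = 2, so 5406 days after a Thursday is Thursday + 2 = Saturday.

Saturday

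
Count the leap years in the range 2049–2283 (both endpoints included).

56

Multiples of 4 in [2049,2283]: 58.
Of those, multiples of 100: 2 (not leap unless ÷400).
Multiples of 400: 0.
Leap years = 58 − 2 + 0 = 56.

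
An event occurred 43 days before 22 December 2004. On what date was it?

November 9, 2004

−22 → Nov 30, 2004 (end of Nov, 30 days; 21 left).
−21 → Nov 9, 2004.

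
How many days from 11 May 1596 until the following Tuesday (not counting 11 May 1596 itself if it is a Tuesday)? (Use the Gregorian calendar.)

May 11, 1596 is a Saturday.
From Saturday to the next Tuesday is 3 days.

3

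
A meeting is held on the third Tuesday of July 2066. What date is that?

July 20, 2066

July 1, 2066 is a Thursday.
The first Tuesday is therefore July 6 (5 days later).
The third Tuesday is 6 + 2×7 = July 20.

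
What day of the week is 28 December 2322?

Doomsday rule: the anchor day for the 2300s is Wednesday. For year 22: 22÷12 = 1 r 10, and 10÷4 = 2, so 1+10+2 = 13.
Wednesday + 13 ≡ Tuesday — that's 2322's doomsday.
In December the doomsday date is Dec 12.
Dec 28 is 16 days after Dec 12; 16 mod 7 = 2, so Tuesday + 2 = Thursday.

Thursday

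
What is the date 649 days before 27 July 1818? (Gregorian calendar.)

October 16, 1816

−365 (one year) → Jul 27, 1817 (284 left).
−27 → Jun 30, 1817 (end of Jun, 30 days; 257 left).
−30 → May 31, 1817 (end of May, 31 days; 227 left).
−31 → Apr 30, 1817 (end of Apr, 30 days; 196 left).
−30 → Mar 31, 1817 (end of Mar, 31 days; 166 left).
−31 → Feb 28, 1817 (end of Feb, 28 days; 135 left).
−28 → Jan 31, 1817 (end of Jan, 31 days; 107 left).
−31 → Dec 31, 1816 (end of Dec, 31 days; 76 left).
−31 → Nov 30, 1816 (end of Nov, 30 days; 45 left).
−30 → Oct 31, 1816 (end of Oct, 31 days; 15 left).
−15 → Oct 16, 1816.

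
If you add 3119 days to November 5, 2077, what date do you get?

May 21, 2086

+365 (one year) → Nov 5, 2078 (2754 left).
+365 (one year) → Nov 5, 2079 (2389 left).
+366 (one year; includes Feb 29, 2080) → Nov 5, 2080 (2023 left).
+365 (one year) → Nov 5, 2081 (1658 left).
+365 (one year) → Nov 5, 2082 (1293 left).
+365 (one year) → Nov 5, 2083 (928 left).
+366 (one year; includes Feb 29, 2084) → Nov 5, 2084 (562 left).
+365 (one year) → Nov 5, 2085 (197 left).
Nov has 30 days: +26 → Dec 1, 2085 (171 left).
Dec has 31 days: +31 → Jan 1, 2086 (140 left).
Jan has 31 days: +31 → Feb 1, 2086 (109 left).
Feb has 28 days: +28 → Mar 1, 2086 (81 left).
Mar has 31 days: +31 → Apr 1, 2086 (50 left).
Apr has 30 days: +30 → May 1, 2086 (20 left).
+20 → May 21, 2086.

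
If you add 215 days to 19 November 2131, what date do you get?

June 21, 2132

Nov has 30 days: +12 → Dec 1, 2131 (203 left).
Dec has 31 days: +31 → Jan 1, 2132 (172 left).
Jan has 31 days: +31 → Feb 1, 2132 (141 left).
Feb has 29 days: +29 → Mar 1, 2132 (112 left).
Mar has 31 days: +31 → Apr 1, 2132 (81 left).
Apr has 30 days: +30 → May 1, 2132 (51 left).
May has 31 days: +31 → Jun 1, 2132 (20 left).
+20 → Jun 21, 2132.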